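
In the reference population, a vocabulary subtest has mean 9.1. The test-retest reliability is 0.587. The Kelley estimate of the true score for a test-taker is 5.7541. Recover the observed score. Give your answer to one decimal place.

3.4

T̂ = ρX + (1 − ρ)μ  ⇒  X = (T̂ − (1 − ρ)μ) / ρ
X = (5.7541 − 0.413 × 9.1) / 0.587 = (5.7541 − 3.7583) / 0.587 = 1.9958 / 0.587 = 3.400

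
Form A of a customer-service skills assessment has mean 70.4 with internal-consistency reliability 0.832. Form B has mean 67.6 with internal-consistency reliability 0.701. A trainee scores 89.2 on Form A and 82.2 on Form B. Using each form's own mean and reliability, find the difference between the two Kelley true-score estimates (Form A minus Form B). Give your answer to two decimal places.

T̂_A = 0.832(89.2) + 0.168(70.4) = 86.0416
T̂_B = 0.701(82.2) + 0.299(67.6) = 77.8346
T̂_A − T̂_B = 8.2070

8.21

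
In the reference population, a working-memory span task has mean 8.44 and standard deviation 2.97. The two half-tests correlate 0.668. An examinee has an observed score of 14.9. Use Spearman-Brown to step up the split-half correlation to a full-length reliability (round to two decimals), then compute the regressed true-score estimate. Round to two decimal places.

Spearman-Brown: ρ = 2r/(1 + r) = 2(0.668)/(1 + 0.668) = 1.3360/1.668 = 0.8010 → 0.80
T̂ = ρX + (1 − ρ)μ
  = 0.80 × 14.9 + 0.20 × 8.44
  = 11.920 + 1.6880
  = 13.608
  ≈ 13.61

13.61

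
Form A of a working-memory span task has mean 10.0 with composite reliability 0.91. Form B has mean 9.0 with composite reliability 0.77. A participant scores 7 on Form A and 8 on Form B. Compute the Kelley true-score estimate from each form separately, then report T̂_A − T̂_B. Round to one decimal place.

T̂_A = 0.91(7) + 0.09(10.0) = 7.270
T̂_B = 0.77(8) + 0.23(9.0) = 8.230
T̂_A − T̂_B = -0.960

-1.0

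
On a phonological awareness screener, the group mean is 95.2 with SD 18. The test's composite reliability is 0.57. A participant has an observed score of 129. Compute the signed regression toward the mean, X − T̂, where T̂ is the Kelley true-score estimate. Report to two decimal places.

T̂ = ρX + (1 − ρ)μ
  = 0.57 × 129 + 0.43 × 95.2
  = 73.53 + 40.936
  = 114.4660
  ≈ 114.466
X − T̂ = 129 − 114.466 = 14.534 → 14.53

14.53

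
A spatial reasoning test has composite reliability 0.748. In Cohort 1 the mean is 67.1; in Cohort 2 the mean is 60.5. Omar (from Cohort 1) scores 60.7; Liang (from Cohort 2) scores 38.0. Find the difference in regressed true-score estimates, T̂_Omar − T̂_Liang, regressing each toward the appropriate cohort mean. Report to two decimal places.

T̂_Omar = 0.748(60.7) + 0.252(67.1) = 62.3128
T̂_Liang = 0.748(38.0) + 0.252(60.5) = 43.6700
Difference = 62.3128 − 43.6700 = 18.6428

18.64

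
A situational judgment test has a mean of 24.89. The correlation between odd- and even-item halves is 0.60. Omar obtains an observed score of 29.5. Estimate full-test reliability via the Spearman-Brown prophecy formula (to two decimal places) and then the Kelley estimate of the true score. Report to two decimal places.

Spearman-Brown: ρ = 2r/(1 + r) = 2(0.60)/(1 + 0.60) = 1.200/1.60 = 0.7500 → 0.75
T̂ = ρX + (1 − ρ)μ
  = 0.75 × 29.5 + 0.25 × 24.89
  = 22.125 + 6.2225
  = 28.348
  ≈ 28.35

28.35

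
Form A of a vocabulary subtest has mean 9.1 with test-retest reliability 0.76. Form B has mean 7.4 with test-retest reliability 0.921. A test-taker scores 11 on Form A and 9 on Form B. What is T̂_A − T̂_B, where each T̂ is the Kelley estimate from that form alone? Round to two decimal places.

T̂_A = 0.76(11) + 0.24(9.1) = 10.5440
T̂_B = 0.921(9) + 0.079(7.4) = 8.8736
T̂_A − T̂_B = 1.6704

1.67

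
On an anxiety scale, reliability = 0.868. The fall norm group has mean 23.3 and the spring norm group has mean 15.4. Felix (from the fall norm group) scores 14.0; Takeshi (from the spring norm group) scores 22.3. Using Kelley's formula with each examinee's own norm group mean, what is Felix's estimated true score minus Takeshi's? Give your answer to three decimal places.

T̂_Felix = 0.868(14.0) + 0.132(23.3) = 15.22760
T̂_Takeshi = 0.868(22.3) + 0.132(15.4) = 21.38920
Difference = 15.22760 − 21.38920 = -6.16160

-6.162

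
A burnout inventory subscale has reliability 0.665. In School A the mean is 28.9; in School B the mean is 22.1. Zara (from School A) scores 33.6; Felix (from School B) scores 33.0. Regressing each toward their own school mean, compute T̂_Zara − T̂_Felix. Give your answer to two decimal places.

T̂_Zara = 0.665(33.6) + 0.335(28.9) = 32.0255
T̂_Felix = 0.665(33.0) + 0.335(22.1) = 29.3485
Difference = 32.0255 − 29.3485 = 2.6770

2.68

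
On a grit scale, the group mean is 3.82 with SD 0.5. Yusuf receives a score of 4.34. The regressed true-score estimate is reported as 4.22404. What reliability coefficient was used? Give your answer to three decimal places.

T̂ = ρX + (1 − ρ)μ  ⇒  T̂ − μ = ρ(X − μ)
ρ = (T̂ − μ)/(X − μ) = (4.22404 − 3.82) / (4.34 − 3.82) = 0.40404 / 0.52 = 0.77700

0.777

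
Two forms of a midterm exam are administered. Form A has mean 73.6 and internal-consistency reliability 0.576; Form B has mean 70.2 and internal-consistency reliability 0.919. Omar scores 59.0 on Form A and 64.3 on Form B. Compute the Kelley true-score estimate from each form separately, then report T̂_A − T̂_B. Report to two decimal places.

0.41

T̂_A = 0.576(59.0) + 0.424(73.6) = 65.1904
T̂_B = 0.919(64.3) + 0.081(70.2) = 64.7779
T̂_A − T̂_B = 0.4125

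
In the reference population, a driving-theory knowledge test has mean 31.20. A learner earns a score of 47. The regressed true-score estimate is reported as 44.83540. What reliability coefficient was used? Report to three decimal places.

0.863

T̂ = ρX + (1 − ρ)μ  ⇒  T̂ − μ = ρ(X − μ)
ρ = (T̂ − μ)/(X − μ) = (44.83540 − 31.20) / (47 − 31.20) = 13.63540 / 15.80 = 0.86300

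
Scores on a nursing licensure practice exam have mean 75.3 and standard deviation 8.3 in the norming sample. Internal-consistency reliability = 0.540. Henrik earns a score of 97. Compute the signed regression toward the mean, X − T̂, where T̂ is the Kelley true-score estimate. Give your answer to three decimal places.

9.982

T̂ = 0.540(97) + 0.460(75.3) = 52.380 + 34.6380 = 87.01800 → 87.0180
X − T̂ = 97 − 87.0180 = 9.9820 → 9.982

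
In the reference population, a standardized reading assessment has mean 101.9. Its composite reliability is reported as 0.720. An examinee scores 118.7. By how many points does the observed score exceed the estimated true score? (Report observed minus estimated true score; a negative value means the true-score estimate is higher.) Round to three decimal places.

4.704

Regress the observed score toward the mean by the unreliability: T̂ = 0.720·118.7 + 0.280·101.9 = 85.4640 + 28.5320 = 113.99600.
X − T̂ = 118.7 − 113.9960 = 4.7040 → 4.704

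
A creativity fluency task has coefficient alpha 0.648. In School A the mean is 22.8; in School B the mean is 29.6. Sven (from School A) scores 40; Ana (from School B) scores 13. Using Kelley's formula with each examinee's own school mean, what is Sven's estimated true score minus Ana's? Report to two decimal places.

T̂_Sven = 0.648(40) + 0.352(22.8) = 33.9456
T̂_Ana = 0.648(13) + 0.352(29.6) = 18.8432
Difference = 33.9456 − 18.8432 = 15.1024

15.10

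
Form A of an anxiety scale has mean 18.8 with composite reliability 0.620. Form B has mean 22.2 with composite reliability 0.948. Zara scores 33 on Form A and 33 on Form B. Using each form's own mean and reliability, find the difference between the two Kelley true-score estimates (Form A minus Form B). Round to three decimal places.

T̂_A = 0.620(33) + 0.380(18.8) = 27.60400
T̂_B = 0.948(33) + 0.052(22.2) = 32.43840
T̂_A − T̂_B = -4.83440

-4.834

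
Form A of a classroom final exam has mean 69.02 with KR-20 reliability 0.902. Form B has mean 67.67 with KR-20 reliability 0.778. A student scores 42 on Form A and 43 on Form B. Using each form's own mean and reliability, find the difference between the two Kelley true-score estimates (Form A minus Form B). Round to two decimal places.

-3.83

T̂_A = 0.902(42) + 0.098(69.02) = 44.6480
T̂_B = 0.778(43) + 0.222(67.67) = 48.4767
T̂_A − T̂_B = -3.8288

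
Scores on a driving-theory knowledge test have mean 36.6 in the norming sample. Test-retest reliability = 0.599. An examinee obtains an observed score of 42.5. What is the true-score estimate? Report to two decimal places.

40.13

Kelley's formula gives T̂ = 0.599·42.5 + 0.401·36.6 = 25.4575 + 14.6766 = 40.134.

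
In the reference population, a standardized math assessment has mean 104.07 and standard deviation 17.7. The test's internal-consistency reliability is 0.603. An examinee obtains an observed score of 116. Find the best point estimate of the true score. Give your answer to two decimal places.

111.26

T̂ = 0.603(116) + 0.397(104.07) = 69.948 + 41.31579 = 111.264 → 111.26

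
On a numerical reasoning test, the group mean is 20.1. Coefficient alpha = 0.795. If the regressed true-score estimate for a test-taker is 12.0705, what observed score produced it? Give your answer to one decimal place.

10.0

T̂ = ρX + (1 − ρ)μ  ⇒  X = (T̂ − (1 − ρ)μ) / ρ
X = (12.0705 − 0.205 × 20.1) / 0.795 = (12.0705 − 4.1205) / 0.795 = 7.9500 / 0.795 = 10.000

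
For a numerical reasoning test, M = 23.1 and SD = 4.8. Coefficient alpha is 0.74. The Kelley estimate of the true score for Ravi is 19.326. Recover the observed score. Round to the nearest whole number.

18

T̂ = ρX + (1 − ρ)μ  ⇒  X = (T̂ − (1 − ρ)μ) / ρ
X = (19.326 − 0.26 × 23.1) / 0.74 = (19.326 − 6.006) / 0.74 = 13.320 / 0.74 = 18.00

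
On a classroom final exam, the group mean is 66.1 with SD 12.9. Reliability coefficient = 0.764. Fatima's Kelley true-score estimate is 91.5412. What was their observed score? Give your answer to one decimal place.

T̂ = ρX + (1 − ρ)μ  ⇒  X = (T̂ − (1 − ρ)μ) / ρ
X = (91.5412 − 0.236 × 66.1) / 0.764 = (91.5412 − 15.5996) / 0.764 = 75.9416 / 0.764 = 99.400

99.4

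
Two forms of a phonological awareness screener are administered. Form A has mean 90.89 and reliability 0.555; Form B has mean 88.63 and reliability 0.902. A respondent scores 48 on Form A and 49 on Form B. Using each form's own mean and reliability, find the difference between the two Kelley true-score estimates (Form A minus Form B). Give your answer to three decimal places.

14.202

T̂_A = 0.555(48) + 0.445(90.89) = 67.08605
T̂_B = 0.902(49) + 0.098(88.63) = 52.88374
T̂_A − T̂_B = 14.20231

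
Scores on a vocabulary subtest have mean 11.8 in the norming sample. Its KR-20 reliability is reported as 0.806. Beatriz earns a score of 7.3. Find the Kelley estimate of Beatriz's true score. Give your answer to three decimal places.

T̂ = ρX + (1 − ρ)μ
  = 0.806 × 7.3 + 0.194 × 11.8
  = 5.8838 + 2.2892
  = 8.1730
  ≈ 8.173

8.173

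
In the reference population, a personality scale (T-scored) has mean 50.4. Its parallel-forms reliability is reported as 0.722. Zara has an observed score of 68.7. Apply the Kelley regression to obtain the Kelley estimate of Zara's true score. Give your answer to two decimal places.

T̂ = 0.722(68.7) + 0.278(50.4) = 49.6014 + 14.0112 = 63.613 → 63.61

63.61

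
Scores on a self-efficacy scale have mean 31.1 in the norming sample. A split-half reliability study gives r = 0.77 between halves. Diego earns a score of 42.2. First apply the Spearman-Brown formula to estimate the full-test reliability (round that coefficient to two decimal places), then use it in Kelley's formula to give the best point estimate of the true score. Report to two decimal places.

Spearman-Brown: ρ = 2r/(1 + r) = 2(0.77)/(1 + 0.77) = 1.540/1.77 = 0.8701 → 0.87
Regress the observed score toward the mean by the unreliability: T̂ = 0.87·42.2 + 0.13·31.1 = 36.714 + 4.043 = 40.757.

40.76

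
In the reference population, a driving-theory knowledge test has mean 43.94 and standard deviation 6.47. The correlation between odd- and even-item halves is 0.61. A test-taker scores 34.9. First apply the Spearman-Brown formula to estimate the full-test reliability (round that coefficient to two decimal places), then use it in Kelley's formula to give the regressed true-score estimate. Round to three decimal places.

Spearman-Brown: ρ = 2r/(1 + r) = 2(0.61)/(1 + 0.61) = 1.220/1.61 = 0.7578 → 0.76
T̂ = 0.76(34.9) + 0.24(43.94) = 26.524 + 10.5456 = 37.0696 → 37.070

37.070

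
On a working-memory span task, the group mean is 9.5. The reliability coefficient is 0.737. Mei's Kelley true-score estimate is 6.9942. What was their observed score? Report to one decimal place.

T̂ = ρX + (1 − ρ)μ  ⇒  X = (T̂ − (1 − ρ)μ) / ρ
X = (6.9942 − 0.263 × 9.5) / 0.737 = (6.9942 − 2.4985) / 0.737 = 4.4957 / 0.737 = 6.100

6.1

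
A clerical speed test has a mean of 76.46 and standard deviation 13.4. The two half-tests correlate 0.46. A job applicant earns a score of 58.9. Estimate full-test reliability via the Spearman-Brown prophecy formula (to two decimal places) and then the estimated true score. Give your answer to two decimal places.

Spearman-Brown: ρ = 2r/(1 + r) = 2(0.46)/(1 + 0.46) = 0.920/1.46 = 0.6301 → 0.63
T̂ = 0.63(58.9) + 0.37(76.46) = 37.107 + 28.2902 = 65.397 → 65.40

65.40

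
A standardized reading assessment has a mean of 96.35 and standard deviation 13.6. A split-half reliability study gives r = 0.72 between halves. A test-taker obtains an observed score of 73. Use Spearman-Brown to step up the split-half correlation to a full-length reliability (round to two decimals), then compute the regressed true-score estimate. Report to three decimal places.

Spearman-Brown: ρ = 2r/(1 + r) = 2(0.72)/(1 + 0.72) = 1.440/1.72 = 0.8372 → 0.84
Weight the observed score by reliability and the mean by (1 − reliability): T̂ = 0.84·73 + 0.16·96.35 = 61.32 + 15.4160 = 76.7360.

76.736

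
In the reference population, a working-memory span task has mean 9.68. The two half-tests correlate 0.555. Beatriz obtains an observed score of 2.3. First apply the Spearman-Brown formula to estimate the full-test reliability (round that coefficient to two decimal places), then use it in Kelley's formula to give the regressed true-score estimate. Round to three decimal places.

Spearman-Brown: ρ = 2r/(1 + r) = 2(0.555)/(1 + 0.555) = 1.1100/1.555 = 0.7138 → 0.71
T̂ = 0.71(2.3) + 0.29(9.68) = 1.633 + 2.8072 = 4.4402 → 4.440

4.440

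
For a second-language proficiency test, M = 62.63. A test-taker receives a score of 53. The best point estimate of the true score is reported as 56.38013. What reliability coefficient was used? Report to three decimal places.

0.649

T̂ = ρX + (1 − ρ)μ  ⇒  T̂ − μ = ρ(X − μ)
ρ = (T̂ − μ)/(X − μ) = (56.38013 − 62.63) / (53 − 62.63) = -6.24987 / -9.63 = 0.64900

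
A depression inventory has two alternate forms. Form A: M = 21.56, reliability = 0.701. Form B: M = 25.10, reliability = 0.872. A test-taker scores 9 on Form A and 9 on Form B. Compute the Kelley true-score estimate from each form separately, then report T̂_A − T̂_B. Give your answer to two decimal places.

T̂_A = 0.701(9) + 0.299(21.56) = 12.7554
T̂_B = 0.872(9) + 0.128(25.10) = 11.0608
T̂_A − T̂_B = 1.6946

1.69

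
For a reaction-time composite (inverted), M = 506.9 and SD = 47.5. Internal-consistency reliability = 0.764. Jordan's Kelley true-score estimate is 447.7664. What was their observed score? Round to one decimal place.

T̂ = ρX + (1 − ρ)μ  ⇒  X = (T̂ − (1 − ρ)μ) / ρ
X = (447.7664 − 0.236 × 506.9) / 0.764 = (447.7664 − 119.6284) / 0.764 = 328.1380 / 0.764 = 429.500

429.5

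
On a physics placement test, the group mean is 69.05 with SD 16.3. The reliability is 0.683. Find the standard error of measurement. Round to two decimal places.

SEM = SD · √(1 − ρ) = 16.3 × √0.317 = 16.3 × 0.5630 = 9.177

9.18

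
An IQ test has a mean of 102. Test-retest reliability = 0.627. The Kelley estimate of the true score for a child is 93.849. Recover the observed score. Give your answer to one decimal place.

89.0

T̂ = ρX + (1 − ρ)μ  ⇒  X = (T̂ − (1 − ρ)μ) / ρ
X = (93.849 − 0.373 × 102) / 0.627 = (93.849 − 38.046) / 0.627 = 55.803 / 0.627 = 89.000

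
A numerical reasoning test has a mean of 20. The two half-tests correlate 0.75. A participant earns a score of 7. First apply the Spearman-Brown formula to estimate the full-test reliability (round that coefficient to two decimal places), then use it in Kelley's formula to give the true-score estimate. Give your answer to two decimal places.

8.82

Spearman-Brown: ρ = 2r/(1 + r) = 2(0.75)/(1 + 0.75) = 1.500/1.75 = 0.8571 → 0.86
T̂ = 0.86(7) + 0.14(20) = 6.02 + 2.80 = 8.820 → 8.82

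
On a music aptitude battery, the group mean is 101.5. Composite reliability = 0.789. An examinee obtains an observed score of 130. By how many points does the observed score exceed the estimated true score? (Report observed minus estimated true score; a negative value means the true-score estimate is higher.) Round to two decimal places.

6.01

Kelley's formula gives T̂ = 0.789·130 + 0.211·101.5 = 102.570 + 21.4165 = 123.9865.
X − T̂ = 130 − 123.987 = 6.013 → 6.01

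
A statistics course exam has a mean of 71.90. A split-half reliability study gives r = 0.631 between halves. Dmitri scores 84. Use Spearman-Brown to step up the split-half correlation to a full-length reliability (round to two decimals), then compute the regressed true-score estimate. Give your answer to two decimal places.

Spearman-Brown: ρ = 2r/(1 + r) = 2(0.631)/(1 + 0.631) = 1.2620/1.631 = 0.7738 → 0.77
T̂ = 0.77(84) + 0.23(71.90) = 64.68 + 16.5370 = 81.217 → 81.22

81.22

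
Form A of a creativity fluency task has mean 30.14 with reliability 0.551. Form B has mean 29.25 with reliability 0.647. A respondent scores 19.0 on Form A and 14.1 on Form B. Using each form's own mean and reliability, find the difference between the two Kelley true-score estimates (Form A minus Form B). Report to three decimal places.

T̂_A = 0.551(19.0) + 0.449(30.14) = 24.00186
T̂_B = 0.647(14.1) + 0.353(29.25) = 19.44795
T̂_A − T̂_B = 4.55391

4.554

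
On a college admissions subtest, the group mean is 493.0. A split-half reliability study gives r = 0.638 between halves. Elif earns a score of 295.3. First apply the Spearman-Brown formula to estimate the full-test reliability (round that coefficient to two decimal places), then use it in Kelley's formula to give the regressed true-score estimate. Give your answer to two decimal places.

338.79

Spearman-Brown: ρ = 2r/(1 + r) = 2(0.638)/(1 + 0.638) = 1.2760/1.638 = 0.7790 → 0.78
T̂ = ρX + (1 − ρ)μ
  = 0.78 × 295.3 + 0.22 × 493.0
  = 230.334 + 108.460
  = 338.794
  ≈ 338.79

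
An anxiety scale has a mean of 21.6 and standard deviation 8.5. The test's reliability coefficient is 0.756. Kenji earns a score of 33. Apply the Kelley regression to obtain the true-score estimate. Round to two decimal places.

Weight the observed score by reliability and the mean by (1 − reliability): T̂ = 0.756·33 + 0.244·21.6 = 24.948 + 5.2704 = 30.218.

30.22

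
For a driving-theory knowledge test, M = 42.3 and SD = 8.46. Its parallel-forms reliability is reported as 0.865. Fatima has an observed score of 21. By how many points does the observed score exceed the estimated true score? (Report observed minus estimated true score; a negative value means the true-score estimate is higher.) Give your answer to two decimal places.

-2.88

T̂ = ρX + (1 − ρ)μ
  = 0.865 × 21 + 0.135 × 42.3
  = 18.165 + 5.7105
  = 23.8755
  ≈ 23.875
X − T̂ = 21 − 23.875 = -2.875 → -2.88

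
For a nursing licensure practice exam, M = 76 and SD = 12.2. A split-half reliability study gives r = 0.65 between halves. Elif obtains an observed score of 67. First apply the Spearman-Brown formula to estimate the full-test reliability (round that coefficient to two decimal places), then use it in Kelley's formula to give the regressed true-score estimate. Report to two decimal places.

68.89

Spearman-Brown: ρ = 2r/(1 + r) = 2(0.65)/(1 + 0.65) = 1.300/1.65 = 0.7879 → 0.79
T̂ = ρX + (1 − ρ)μ
  = 0.79 × 67 + 0.21 × 76
  = 52.93 + 15.96
  = 68.890
  ≈ 68.89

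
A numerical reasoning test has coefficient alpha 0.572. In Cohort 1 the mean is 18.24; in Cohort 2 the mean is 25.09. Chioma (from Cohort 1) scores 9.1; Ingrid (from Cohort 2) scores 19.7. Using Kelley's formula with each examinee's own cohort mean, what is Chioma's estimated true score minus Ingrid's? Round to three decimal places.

T̂_Chioma = 0.572(9.1) + 0.428(18.24) = 13.01192
T̂_Ingrid = 0.572(19.7) + 0.428(25.09) = 22.00692
Difference = 13.01192 − 22.00692 = -8.99500

-8.995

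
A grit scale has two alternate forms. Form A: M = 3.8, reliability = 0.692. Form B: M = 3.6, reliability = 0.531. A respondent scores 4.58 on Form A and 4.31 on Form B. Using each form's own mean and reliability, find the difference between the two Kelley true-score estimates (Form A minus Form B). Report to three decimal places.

0.363

T̂_A = 0.692(4.58) + 0.308(3.8) = 4.33976
T̂_B = 0.531(4.31) + 0.469(3.6) = 3.97701
T̂_A − T̂_B = 0.36275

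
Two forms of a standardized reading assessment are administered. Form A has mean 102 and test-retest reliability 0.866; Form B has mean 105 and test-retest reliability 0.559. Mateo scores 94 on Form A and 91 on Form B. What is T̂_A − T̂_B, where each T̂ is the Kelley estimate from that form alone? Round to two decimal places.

T̂_A = 0.866(94) + 0.134(102) = 95.0720
T̂_B = 0.559(91) + 0.441(105) = 97.1740
T̂_A − T̂_B = -2.1020

-2.10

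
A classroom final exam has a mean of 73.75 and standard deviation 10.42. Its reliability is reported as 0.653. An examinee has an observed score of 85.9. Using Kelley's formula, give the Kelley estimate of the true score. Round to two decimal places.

81.68

T̂ = ρX + (1 − ρ)μ
  = 0.653 × 85.9 + 0.347 × 73.75
  = 56.0927 + 25.59125
  = 81.684
  ≈ 81.68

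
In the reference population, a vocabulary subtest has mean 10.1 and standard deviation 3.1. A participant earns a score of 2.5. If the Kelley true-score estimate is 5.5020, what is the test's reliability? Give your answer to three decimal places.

T̂ = ρX + (1 − ρ)μ  ⇒  T̂ − μ = ρ(X − μ)
ρ = (T̂ − μ)/(X − μ) = (5.5020 − 10.1) / (2.5 − 10.1) = -4.5980 / -7.6 = 0.60500

0.605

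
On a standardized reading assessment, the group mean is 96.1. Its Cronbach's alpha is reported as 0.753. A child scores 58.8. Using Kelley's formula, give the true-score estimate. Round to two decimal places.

T̂ = 0.753(58.8) + 0.247(96.1) = 44.2764 + 23.7367 = 68.013 → 68.01

68.01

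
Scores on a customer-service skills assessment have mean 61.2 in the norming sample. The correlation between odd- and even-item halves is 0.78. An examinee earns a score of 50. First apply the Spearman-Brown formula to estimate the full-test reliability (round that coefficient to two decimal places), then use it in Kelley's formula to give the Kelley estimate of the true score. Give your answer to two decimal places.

Spearman-Brown: ρ = 2r/(1 + r) = 2(0.78)/(1 + 0.78) = 1.560/1.78 = 0.8764 → 0.88
Kelley's formula gives T̂ = 0.88·50 + 0.12·61.2 = 44.00 + 7.344 = 51.344.

51.34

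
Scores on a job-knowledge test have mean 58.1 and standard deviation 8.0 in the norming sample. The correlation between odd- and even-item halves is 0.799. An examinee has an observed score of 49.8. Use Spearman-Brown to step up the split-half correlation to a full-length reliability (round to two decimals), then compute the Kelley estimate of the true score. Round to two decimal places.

50.71

Spearman-Brown: ρ = 2r/(1 + r) = 2(0.799)/(1 + 0.799) = 1.5980/1.799 = 0.8883 → 0.89
Regress the observed score toward the mean by the unreliability: T̂ = 0.89·49.8 + 0.11·58.1 = 44.322 + 6.391 = 50.713.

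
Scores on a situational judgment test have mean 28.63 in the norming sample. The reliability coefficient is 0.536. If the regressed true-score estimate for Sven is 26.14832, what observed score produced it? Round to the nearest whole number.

24

T̂ = ρX + (1 − ρ)μ  ⇒  X = (T̂ − (1 − ρ)μ) / ρ
X = (26.14832 − 0.464 × 28.63) / 0.536 = (26.14832 − 13.28432) / 0.536 = 12.86400 / 0.536 = 24.00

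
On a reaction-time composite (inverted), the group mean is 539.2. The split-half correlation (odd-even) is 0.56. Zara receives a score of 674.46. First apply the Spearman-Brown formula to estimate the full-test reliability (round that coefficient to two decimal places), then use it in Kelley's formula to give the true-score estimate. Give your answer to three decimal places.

Spearman-Brown: ρ = 2r/(1 + r) = 2(0.56)/(1 + 0.56) = 1.120/1.56 = 0.7179 → 0.72
Kelley's formula gives T̂ = 0.72·674.46 + 0.28·539.2 = 485.6112 + 150.976 = 636.5872.

636.587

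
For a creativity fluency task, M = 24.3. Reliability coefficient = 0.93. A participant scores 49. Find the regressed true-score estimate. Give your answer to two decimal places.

47.27

Kelley's formula gives T̂ = 0.93·49 + 0.07·24.3 = 45.57 + 1.701 = 47.271.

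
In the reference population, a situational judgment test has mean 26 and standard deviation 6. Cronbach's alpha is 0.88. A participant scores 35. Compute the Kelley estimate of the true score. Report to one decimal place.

Regress the observed score toward the mean by the unreliability: T̂ = 0.88·35 + 0.12·26 = 30.80 + 3.12 = 33.92.

33.9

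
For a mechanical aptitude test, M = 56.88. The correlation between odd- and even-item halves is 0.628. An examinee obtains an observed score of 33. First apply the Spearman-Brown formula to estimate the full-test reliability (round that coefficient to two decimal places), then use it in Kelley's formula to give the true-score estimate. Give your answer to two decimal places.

38.49

Spearman-Brown: ρ = 2r/(1 + r) = 2(0.628)/(1 + 0.628) = 1.2560/1.628 = 0.7715 → 0.77
T̂ = 0.77(33) + 0.23(56.88) = 25.41 + 13.0824 = 38.492 → 38.49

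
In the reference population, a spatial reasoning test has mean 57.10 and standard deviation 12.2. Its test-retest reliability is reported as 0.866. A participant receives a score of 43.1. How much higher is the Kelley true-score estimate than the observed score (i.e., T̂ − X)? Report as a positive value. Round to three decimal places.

1.876

T̂ = 0.866(43.1) + 0.134(57.10) = 37.3246 + 7.65140 = 44.97600 → 44.9760
T̂ − X = 44.9760 − 43.1 = 1.8760 → 1.876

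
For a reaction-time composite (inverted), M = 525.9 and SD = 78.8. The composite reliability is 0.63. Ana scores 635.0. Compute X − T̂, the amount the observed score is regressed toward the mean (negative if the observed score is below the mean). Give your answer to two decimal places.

T̂ = ρX + (1 − ρ)μ
  = 0.63 × 635.0 + 0.37 × 525.9
  = 400.050 + 194.583
  = 594.6330
  ≈ 594.633
X − T̂ = 635.0 − 594.633 = 40.367 → 40.37

40.37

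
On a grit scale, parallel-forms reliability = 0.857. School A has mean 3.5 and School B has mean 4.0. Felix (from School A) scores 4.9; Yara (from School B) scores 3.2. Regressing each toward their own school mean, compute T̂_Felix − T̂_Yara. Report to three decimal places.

1.385

T̂_Felix = 0.857(4.9) + 0.143(3.5) = 4.69980
T̂_Yara = 0.857(3.2) + 0.143(4.0) = 3.31440
Difference = 4.69980 − 3.31440 = 1.38540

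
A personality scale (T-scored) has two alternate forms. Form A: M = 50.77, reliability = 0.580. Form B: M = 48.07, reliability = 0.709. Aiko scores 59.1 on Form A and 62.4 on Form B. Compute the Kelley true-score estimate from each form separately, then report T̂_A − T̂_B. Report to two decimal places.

-2.63

T̂_A = 0.580(59.1) + 0.420(50.77) = 55.6014
T̂_B = 0.709(62.4) + 0.291(48.07) = 58.2300
T̂_A − T̂_B = -2.6286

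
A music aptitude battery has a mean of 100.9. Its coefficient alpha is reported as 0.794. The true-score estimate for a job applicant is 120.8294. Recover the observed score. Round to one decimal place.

126.0

T̂ = ρX + (1 − ρ)μ  ⇒  X = (T̂ − (1 − ρ)μ) / ρ
X = (120.8294 − 0.206 × 100.9) / 0.794 = (120.8294 − 20.7854) / 0.794 = 100.0440 / 0.794 = 126.000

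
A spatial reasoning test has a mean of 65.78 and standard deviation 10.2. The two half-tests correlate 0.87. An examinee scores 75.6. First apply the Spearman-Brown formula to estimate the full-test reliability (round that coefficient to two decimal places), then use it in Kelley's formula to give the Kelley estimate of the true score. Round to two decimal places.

74.91

Spearman-Brown: ρ = 2r/(1 + r) = 2(0.87)/(1 + 0.87) = 1.740/1.87 = 0.9305 → 0.93
Weight the observed score by reliability and the mean by (1 − reliability): T̂ = 0.93·75.6 + 0.07·65.78 = 70.308 + 4.6046 = 74.913.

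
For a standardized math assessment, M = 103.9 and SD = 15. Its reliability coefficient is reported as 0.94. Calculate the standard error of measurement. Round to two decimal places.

SEM = SD · √(1 − ρ) = 15 × √0.06 = 15 × 0.2449 = 3.674

3.67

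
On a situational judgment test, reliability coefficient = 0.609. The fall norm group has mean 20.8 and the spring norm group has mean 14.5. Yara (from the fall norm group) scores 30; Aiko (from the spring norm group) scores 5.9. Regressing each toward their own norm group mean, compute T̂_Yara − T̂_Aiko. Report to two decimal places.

17.14

T̂_Yara = 0.609(30) + 0.391(20.8) = 26.4028
T̂_Aiko = 0.609(5.9) + 0.391(14.5) = 9.2626
Difference = 26.4028 − 9.2626 = 17.1402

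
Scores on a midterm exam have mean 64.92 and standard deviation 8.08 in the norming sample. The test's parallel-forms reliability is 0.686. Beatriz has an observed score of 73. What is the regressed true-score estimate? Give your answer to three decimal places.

70.463

T̂ = 0.686(73) + 0.314(64.92) = 50.078 + 20.38488 = 70.4629 → 70.463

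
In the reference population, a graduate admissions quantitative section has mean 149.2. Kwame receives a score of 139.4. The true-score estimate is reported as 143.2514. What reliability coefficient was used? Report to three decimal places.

0.607

T̂ = ρX + (1 − ρ)μ  ⇒  T̂ − μ = ρ(X − μ)
ρ = (T̂ − μ)/(X − μ) = (143.2514 − 149.2) / (139.4 − 149.2) = -5.9486 / -9.8 = 0.60700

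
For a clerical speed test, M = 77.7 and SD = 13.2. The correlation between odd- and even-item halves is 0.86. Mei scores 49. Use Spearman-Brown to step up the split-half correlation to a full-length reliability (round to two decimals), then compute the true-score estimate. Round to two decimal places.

51.30

Spearman-Brown: ρ = 2r/(1 + r) = 2(0.86)/(1 + 0.86) = 1.720/1.86 = 0.9247 → 0.92
Regress the observed score toward the mean by the unreliability: T̂ = 0.92·49 + 0.08·77.7 = 45.08 + 6.216 = 51.296.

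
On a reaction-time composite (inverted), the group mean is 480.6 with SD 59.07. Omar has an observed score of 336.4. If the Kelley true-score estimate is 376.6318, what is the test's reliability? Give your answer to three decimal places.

0.721

T̂ = ρX + (1 − ρ)μ  ⇒  T̂ − μ = ρ(X − μ)
ρ = (T̂ − μ)/(X − μ) = (376.6318 − 480.6) / (336.4 − 480.6) = -103.9682 / -144.2 = 0.72100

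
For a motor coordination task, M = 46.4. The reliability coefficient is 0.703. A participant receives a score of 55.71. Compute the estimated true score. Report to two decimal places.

52.94

Regress the observed score toward the mean by the unreliability: T̂ = 0.703·55.71 + 0.297·46.4 = 39.16413 + 13.7808 = 52.945.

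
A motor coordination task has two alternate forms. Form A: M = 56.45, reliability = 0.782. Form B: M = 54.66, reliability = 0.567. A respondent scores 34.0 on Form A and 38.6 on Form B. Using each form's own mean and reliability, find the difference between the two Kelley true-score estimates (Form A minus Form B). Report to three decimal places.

-6.660

T̂_A = 0.782(34.0) + 0.218(56.45) = 38.89410
T̂_B = 0.567(38.6) + 0.433(54.66) = 45.55398
T̂_A − T̂_B = -6.65988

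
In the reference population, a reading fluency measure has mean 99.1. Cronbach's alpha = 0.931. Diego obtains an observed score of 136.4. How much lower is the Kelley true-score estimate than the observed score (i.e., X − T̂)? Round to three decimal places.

T̂ = 0.931(136.4) + 0.069(99.1) = 126.9884 + 6.8379 = 133.82630 → 133.8263
X − T̂ = 136.4 − 133.8263 = 2.5737 → 2.574

2.574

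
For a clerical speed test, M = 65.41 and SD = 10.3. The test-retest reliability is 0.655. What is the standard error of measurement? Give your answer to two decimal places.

SEM = SD · √(1 − ρ) = 10.3 × √0.345 = 10.3 × 0.5874 = 6.050

6.05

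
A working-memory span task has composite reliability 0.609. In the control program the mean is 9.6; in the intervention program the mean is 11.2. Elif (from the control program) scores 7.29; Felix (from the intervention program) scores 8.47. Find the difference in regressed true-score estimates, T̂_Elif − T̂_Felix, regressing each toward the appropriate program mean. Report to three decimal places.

T̂_Elif = 0.609(7.29) + 0.391(9.6) = 8.19321
T̂_Felix = 0.609(8.47) + 0.391(11.2) = 9.53743
Difference = 8.19321 − 9.53743 = -1.34422

-1.344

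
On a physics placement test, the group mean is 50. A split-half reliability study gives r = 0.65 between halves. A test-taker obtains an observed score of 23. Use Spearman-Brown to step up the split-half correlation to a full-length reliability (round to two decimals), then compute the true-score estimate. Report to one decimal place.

28.7

Spearman-Brown: ρ = 2r/(1 + r) = 2(0.65)/(1 + 0.65) = 1.300/1.65 = 0.7879 → 0.79
Weight the observed score by reliability and the mean by (1 − reliability): T̂ = 0.79·23 + 0.21·50 = 18.17 + 10.50 = 28.67.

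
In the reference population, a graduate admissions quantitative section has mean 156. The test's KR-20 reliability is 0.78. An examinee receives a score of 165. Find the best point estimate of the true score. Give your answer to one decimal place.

163.0

T̂ = 0.78(165) + 0.22(156) = 128.70 + 34.32 = 163.02 → 163.0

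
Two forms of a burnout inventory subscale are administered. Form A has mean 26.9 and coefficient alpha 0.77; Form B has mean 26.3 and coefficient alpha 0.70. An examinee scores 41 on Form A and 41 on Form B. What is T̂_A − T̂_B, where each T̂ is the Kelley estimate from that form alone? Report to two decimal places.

T̂_A = 0.77(41) + 0.23(26.9) = 37.7570
T̂_B = 0.70(41) + 0.30(26.3) = 36.5900
T̂_A − T̂_B = 1.1670

1.17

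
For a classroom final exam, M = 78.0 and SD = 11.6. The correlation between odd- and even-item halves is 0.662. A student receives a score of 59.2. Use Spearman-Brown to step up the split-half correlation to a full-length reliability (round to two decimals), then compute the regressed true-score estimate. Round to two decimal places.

Spearman-Brown: ρ = 2r/(1 + r) = 2(0.662)/(1 + 0.662) = 1.3240/1.662 = 0.7966 → 0.80
T̂ = ρX + (1 − ρ)μ
  = 0.80 × 59.2 + 0.20 × 78.0
  = 47.360 + 15.600
  = 62.960
  ≈ 62.96

62.96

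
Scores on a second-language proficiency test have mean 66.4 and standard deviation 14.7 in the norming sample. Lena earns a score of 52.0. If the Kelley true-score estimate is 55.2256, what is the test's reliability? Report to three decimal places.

0.776

T̂ = ρX + (1 − ρ)μ  ⇒  T̂ − μ = ρ(X − μ)
ρ = (T̂ − μ)/(X − μ) = (55.2256 − 66.4) / (52.0 − 66.4) = -11.1744 / -14.4 = 0.77600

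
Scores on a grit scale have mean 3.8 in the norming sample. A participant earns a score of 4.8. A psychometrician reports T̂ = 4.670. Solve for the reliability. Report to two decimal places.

0.87

T̂ = ρX + (1 − ρ)μ  ⇒  T̂ − μ = ρ(X − μ)
ρ = (T̂ − μ)/(X − μ) = (4.670 − 3.8) / (4.8 − 3.8) = 0.870 / 1.0 = 0.8700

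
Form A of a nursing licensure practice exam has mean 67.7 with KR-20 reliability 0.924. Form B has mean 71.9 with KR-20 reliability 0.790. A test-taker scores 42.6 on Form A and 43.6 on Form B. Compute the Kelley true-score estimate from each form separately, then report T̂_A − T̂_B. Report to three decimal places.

T̂_A = 0.924(42.6) + 0.076(67.7) = 44.50760
T̂_B = 0.790(43.6) + 0.210(71.9) = 49.54300
T̂_A − T̂_B = -5.03540

-5.035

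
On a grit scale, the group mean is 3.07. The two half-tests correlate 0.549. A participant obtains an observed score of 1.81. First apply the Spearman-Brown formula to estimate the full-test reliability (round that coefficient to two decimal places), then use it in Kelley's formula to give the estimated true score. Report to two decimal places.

Spearman-Brown: ρ = 2r/(1 + r) = 2(0.549)/(1 + 0.549) = 1.0980/1.549 = 0.7088 → 0.71
T̂ = ρX + (1 − ρ)μ
  = 0.71 × 1.81 + 0.29 × 3.07
  = 1.2851 + 0.8903
  = 2.175
  ≈ 2.18

2.18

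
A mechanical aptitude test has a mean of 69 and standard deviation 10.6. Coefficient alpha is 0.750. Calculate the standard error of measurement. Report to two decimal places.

5.30

SEM = SD · √(1 − ρ) = 10.6 × √0.250 = 10.6 × 0.5000 = 5.300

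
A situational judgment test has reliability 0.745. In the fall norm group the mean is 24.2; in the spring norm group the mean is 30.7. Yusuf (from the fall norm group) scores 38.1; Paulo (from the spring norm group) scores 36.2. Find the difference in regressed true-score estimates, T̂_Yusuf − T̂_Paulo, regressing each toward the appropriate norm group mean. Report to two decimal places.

-0.24

T̂_Yusuf = 0.745(38.1) + 0.255(24.2) = 34.5555
T̂_Paulo = 0.745(36.2) + 0.255(30.7) = 34.7975
Difference = 34.5555 − 34.7975 = -0.2420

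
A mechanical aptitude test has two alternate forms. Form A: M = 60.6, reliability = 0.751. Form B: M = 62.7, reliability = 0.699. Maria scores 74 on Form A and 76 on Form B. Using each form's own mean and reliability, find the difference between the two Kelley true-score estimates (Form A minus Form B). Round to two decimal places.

T̂_A = 0.751(74) + 0.249(60.6) = 70.6634
T̂_B = 0.699(76) + 0.301(62.7) = 71.9967
T̂_A − T̂_B = -1.3333

-1.33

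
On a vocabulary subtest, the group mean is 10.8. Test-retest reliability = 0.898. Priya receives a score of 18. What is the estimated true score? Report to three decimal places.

Regress the observed score toward the mean by the unreliability: T̂ = 0.898·18 + 0.102·10.8 = 16.164 + 1.1016 = 17.2656.

17.266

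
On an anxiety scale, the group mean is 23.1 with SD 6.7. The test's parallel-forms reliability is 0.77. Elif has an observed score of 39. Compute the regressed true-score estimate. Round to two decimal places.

35.34

T̂ = 0.77(39) + 0.23(23.1) = 30.03 + 5.313 = 35.343 → 35.34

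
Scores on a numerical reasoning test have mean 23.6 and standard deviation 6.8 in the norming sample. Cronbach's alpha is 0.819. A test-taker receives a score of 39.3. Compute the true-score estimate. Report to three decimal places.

36.458

T̂ = 0.819(39.3) + 0.181(23.6) = 32.1867 + 4.2716 = 36.4583 → 36.458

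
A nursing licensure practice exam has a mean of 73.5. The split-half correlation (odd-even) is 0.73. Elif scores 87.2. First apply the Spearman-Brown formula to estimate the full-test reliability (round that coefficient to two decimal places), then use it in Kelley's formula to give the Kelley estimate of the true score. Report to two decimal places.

85.01

Spearman-Brown: ρ = 2r/(1 + r) = 2(0.73)/(1 + 0.73) = 1.460/1.73 = 0.8439 → 0.84
T̂ = 0.84(87.2) + 0.16(73.5) = 73.248 + 11.760 = 85.008 → 85.01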